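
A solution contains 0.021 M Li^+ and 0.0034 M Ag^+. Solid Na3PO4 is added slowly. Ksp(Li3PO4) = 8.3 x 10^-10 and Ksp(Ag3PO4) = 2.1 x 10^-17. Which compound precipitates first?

Each salt begins to precipitate when Q = Ksp, i.e. when [PO4^3-] reaches its threshold.
For Li3PO4: 8.3 x 10^-10 = (0.021)^3 × [PO4^3-]  ⇒  [PO4^3-] = 9.0 × 10^-5 M.
For Ag3PO4: 2.1 x 10^-17 = (0.0034)^3 × [PO4^3-]  ⇒  [PO4^3-] = 5.3 × 10^-10 M.
The salt with the lower threshold [PO4^3-] precipitates first: Ag3PO4.

Ag3PO4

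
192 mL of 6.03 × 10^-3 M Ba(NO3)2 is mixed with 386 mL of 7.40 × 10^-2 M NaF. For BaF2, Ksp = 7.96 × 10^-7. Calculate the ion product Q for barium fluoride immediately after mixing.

Total volume = 192 + 386 = 578 mL.
[Ba^2+] = 6.03 × 10^-3 × (192/578) = 2.003 × 10^-3 M
[F^-] = 7.40 × 10^-2 × (386/578) = 4.942 x 10^-2 M
BaF2(s) ⇌ Ba^2+(aq) + 2 F^-(aq), so Q = [Ba^2+][F^-]^2
Q = (2.003 x 10^-3)(4.942 × 10^-2)^2 = 4.89 × 10^-6
Q > Ksp, so BaF2 will precipitate.

Q ≈ 4.89 × 10^-6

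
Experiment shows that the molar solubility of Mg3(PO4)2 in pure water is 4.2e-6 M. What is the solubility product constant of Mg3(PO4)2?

Ksp ≈ 1.4 × 10^-25

Mg3(PO4)2(s) ⇌ 3 Mg^2+(aq) + 2 PO4^3-(aq)
If s mol/L of Mg3(PO4)2 dissolves, [Mg^2+] = 3s and [PO4^3-] = 2s.
Ksp = [Mg^2+]^3[PO4^3-]^2
Ksp = (3s)^3(2s)^2 = 108s^5
Ksp = 108 × (4.2 x 10^-6)^5 = 1.4 x 10^-25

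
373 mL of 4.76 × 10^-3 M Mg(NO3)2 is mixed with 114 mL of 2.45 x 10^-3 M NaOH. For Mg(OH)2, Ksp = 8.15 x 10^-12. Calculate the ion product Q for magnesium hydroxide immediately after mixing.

Total volume = 373 + 114 = 487 mL.
[Mg^2+] = 4.76 × 10^-3 × (373/487) = 3.646 x 10^-3 M
[OH^-] = 2.45 × 10^-3 × (114/487) = 5.735 x 10^-4 M
Mg(OH)2(s) ⇌ Mg^2+ + 2 OH^-, so Q = [Mg^2+][OH^-]^2
Q = (3.646 x 10^-3)(5.735 × 10^-4)^2 = 1.20 × 10^-9
Q > Ksp, so Mg(OH)2 will precipitate.

Q = 1.20 × 10^-9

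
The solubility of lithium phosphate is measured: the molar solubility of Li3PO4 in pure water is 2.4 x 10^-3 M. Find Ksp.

Li3PO4(s) ⇌ 3 Li^+ + PO4^3-
For each mole of Li3PO4 that dissolves: [Li^+] = 3s, [PO4^3-] = s.
Ksp = [Li^+]^3[PO4^3-]
Substituting: Ksp = (3s)^3s = 27s^4
With s = 2.4 × 10^-3: Ksp = 9.0 × 10^-10

9.0e-10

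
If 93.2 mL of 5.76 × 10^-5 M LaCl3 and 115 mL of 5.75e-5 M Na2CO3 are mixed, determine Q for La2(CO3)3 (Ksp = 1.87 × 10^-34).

Q ≈ 2.13 × 10^-23

Total volume = 93.2 + 115 = 208.2 mL.
[La^3+] = 5.76 × 10^-5 × (93.2/208.2) = 2.578 x 10^-5 M
[CO3^2-] = 5.75 × 10^-5 × (115/208.2) = 3.176 x 10^-5 M
La2(CO3)3(s) <=> 2 La^3+(aq) + 3 CO3^2-(aq), so Q = [La^3+]^2[CO3^2-]^3
Q = (2.578 x 10^-5)^2(3.176 × 10^-5)^3 = 2.13 x 10^-23
Q > Ksp, so La2(CO3)3 will precipitate.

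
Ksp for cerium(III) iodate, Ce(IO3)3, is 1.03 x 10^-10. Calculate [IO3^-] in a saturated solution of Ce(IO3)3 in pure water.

Ce(IO3)3(s) ⇌ Ce^3+(aq) + 3 IO3^-(aq)
Ksp = [Ce^3+][IO3^-]^3
With molar solubility s: [Ce^3+] = s, [IO3^-] = 3s.
So Ksp = s × (3s)^3 = 27s^4
Solving, s = (1.03 x 10^-10/27)^(1/4) = 1.398 × 10^-3 M
[IO3^-] = 3s = 4.19 × 10^-3 M

4.19 x 10^-3 M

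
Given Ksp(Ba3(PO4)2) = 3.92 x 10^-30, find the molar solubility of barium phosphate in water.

5.15e-7 M

Ba3(PO4)2(s) ⇌ 3 Ba^2+(aq) + 2 PO4^3-(aq)
Ksp = [Ba^2+]^3[PO4^3-]^2
If s mol/L of Ba3(PO4)2 dissolves, [Ba^2+] = 3s and [PO4^3-] = 2s.
So Ksp = (3s)^3 × (2s)^2 = 108s^5
s = (3.92 x 10^-30 / 108)^(1/5) = 5.15 × 10^-7 M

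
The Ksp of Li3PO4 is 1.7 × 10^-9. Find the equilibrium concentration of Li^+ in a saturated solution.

Li3PO4(s) ⇌ 3 Li^+(aq) + PO4^3-(aq)
Ksp = [Li^+]^3[PO4^3-]
With molar solubility s: [Li^+] = 3s, [PO4^3-] = s.
So Ksp = (3s)^3 × s = 27s^4
s^4 = 1.7 × 10^-9 / 27, so s = 2.82 × 10^-3 M
[Li^+] = 3s = 8.5 × 10^-3 M

8.5 × 10^-3 M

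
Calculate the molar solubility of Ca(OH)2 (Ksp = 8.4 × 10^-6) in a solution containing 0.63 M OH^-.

Ca(OH)2(s) <=> Ca^2+(aq) + 2 OH^-(aq)
Ksp = [Ca^2+][OH^-]^2
Let s be the molar solubility in this solution. [Ca^2+] = s, [OH^-] = 0.63 + 2s ≈ 0.63 (since the OH^- already present dominates).
Ksp ≈ s × (0.63)^2
s = 2.1 × 10^-5 M
Check: 2s = 4.2 x 10^-5 ≪ 0.63, so the approximation is valid.

s = 2.1 × 10^-5 M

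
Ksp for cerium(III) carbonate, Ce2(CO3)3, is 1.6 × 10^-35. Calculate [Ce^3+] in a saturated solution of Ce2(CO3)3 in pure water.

Ce2(CO3)3(s) <=> 2 Ce^3+(aq) + 3 CO3^2-(aq)
Ksp = [Ce^3+]^2[CO3^2-]^3
If s mol/L of Ce2(CO3)3 dissolves, [Ce^3+] = 2s and [CO3^2-] = 3s.
So Ksp = (2s)^2 × (3s)^3 = 108s^5
s^5 = 1.6 × 10^-35 / 108, so s = 4.31 x 10^-8 M
[Ce^3+] = 2s = 8.6 × 10^-8 M

8.6 x 10^-8 M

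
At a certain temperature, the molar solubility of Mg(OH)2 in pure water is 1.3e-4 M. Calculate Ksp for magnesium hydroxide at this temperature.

Ksp = 8.8e-12

Mg(OH)2(s) <=> Mg^2+(aq) + 2 OH^-(aq)
Let s = molar solubility. Then [Mg^2+] = s and [OH^-] = 2s.
Ksp = [Mg^2+][OH^-]^2
Ksp = s(2s)^2 = 4s^3
With s = 1.3 × 10^-4: Ksp = 8.8 x 10^-12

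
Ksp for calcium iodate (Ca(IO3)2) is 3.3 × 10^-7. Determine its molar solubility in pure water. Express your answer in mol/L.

s = 4.4 × 10^-3 M

Ca(IO3)2(s) ⇌ Ca^2+ + 2 IO3^-
Ksp = [Ca^2+][IO3^-]^2
For each mole of Ca(IO3)2 that dissolves: [Ca^2+] = s, [IO3^-] = 2s.
Substituting: Ksp = s(2s)^2 = 4s^3
s = (3.3 × 10^-7 / 4)^(1/3) = 4.4 × 10^-3 M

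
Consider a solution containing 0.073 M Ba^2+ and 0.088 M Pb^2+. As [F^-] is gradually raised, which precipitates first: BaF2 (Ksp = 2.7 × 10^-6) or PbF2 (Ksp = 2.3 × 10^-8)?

PbF2

Each salt begins to precipitate when Q = Ksp, i.e. when [F^-] reaches its threshold.
For BaF2: 2.7 × 10^-6 = 0.073 × [F^-]^2  ⇒  [F^-] = 6.1 × 10^-3 M.
For PbF2: 2.3 × 10^-8 = 0.088 × [F^-]^2  ⇒  [F^-] = 5.1 × 10^-4 M.
The salt with the lower threshold [F^-] precipitates first: PbF2.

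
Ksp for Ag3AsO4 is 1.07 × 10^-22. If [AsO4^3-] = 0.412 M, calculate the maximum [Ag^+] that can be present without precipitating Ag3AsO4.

Ag3AsO4(s) ⇌ 3 Ag^+ + AsO4^3-
Ksp = [Ag^+]^3[AsO4^3-]
Precipitation begins when Q = Ksp. With [AsO4^3-] = 0.412 M:
1.07 × 10^-22 = (0.412) × [Ag^+]^3
[Ag^+] = (1.07 × 10^-22 / 4.12 × 10^-1)^(1/3) = 6.38 × 10^-8 M

[Ag^+] ≈ 6.38 × 10^-8 M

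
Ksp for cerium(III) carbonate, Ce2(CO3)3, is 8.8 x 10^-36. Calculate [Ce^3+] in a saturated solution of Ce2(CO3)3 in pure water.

7.6e-8 M

Ce2(CO3)3(s) ⇌ 2 Ce^3+(aq) + 3 CO3^2-(aq)
Ksp = [Ce^3+]^2[CO3^2-]^3
If s mol/L of Ce2(CO3)3 dissolves, [Ce^3+] = 2s and [CO3^2-] = 3s.
Substituting: Ksp = (2s)^2(3s)^3 = 108s^5
s = (8.8 x 10^-36 / 108)^(1/5) = 3.82 × 10^-8 M
[Ce^3+] = 2s = 7.6 × 10^-8 M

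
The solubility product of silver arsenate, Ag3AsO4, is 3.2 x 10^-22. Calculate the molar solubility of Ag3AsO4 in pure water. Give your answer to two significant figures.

Ag3AsO4(s) ⇌ 3 Ag^+ + AsO4^3-
Ksp = [Ag^+]^3[AsO4^3-]
With molar solubility s: [Ag^+] = 3s, [AsO4^3-] = s.
So Ksp = (3s)^3 × s = 27s^4
Solving, s = (3.2 x 10^-22/27)^(1/4) = 1.9 × 10^-6 M

1.9e-6 M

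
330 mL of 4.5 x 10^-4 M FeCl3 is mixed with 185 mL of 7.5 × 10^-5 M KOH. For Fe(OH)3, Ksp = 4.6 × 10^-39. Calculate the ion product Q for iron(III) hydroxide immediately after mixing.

Total volume = 330 + 185 = 515 mL.
[Fe^3+] = 4.5 × 10^-4 × (330/515) = 2.88 x 10^-4 M
[OH^-] = 7.5 x 10^-5 × (185/515) = 2.69 × 10^-5 M
Fe(OH)3(s) ⇌ Fe^3+ + 3 OH^-, so Q = [Fe^3+][OH^-]^3
Q = (2.88 × 10^-4)(2.69 × 10^-5)^3 = 5.6 × 10^-18
Q > Ksp, so Fe(OH)3 will precipitate.

5.6 x 10^-18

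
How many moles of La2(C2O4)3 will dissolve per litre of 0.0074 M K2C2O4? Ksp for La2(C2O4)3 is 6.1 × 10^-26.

s ≈ 1.9 × 10^-10 M

La2(C2O4)3(s) ⇌ 2 La^3+(aq) + 3 C2O4^2-(aq)
Ksp = [La^3+]^2[C2O4^2-]^3
Let s = moles of La2(C2O4)3 that dissolve per litre. [La^3+] = 2s, [C2O4^2-] = 0.0074 + 3s ≈ 0.0074 (common-ion effect: C2O4^2- is already 0.0074 M).
Ksp ≈ (2s)^2 × (0.0074)^3
s = 1.9 × 10^-10 M
Check: 3s = 5.8 x 10^-10 ≪ 0.0074, so the approximation is valid.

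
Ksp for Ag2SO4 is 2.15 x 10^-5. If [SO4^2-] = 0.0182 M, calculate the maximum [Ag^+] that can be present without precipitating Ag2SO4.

3.44 × 10^-2 M

Ag2SO4(s) ⇌ 2 Ag^+ + SO4^2-
Ksp = [Ag^+]^2[SO4^2-]
Precipitation begins when Q = Ksp. With [SO4^2-] = 0.0182 M:
2.15 x 10^-5 = (0.0182) × [Ag^+]^2
[Ag^+] = (2.15 x 10^-5 / 1.82 × 10^-2)^(1/2) = 3.44 × 10^-2 M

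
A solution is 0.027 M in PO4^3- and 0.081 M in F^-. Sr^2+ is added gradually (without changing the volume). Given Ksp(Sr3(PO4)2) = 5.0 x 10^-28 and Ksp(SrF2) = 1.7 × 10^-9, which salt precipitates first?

Precipitation of each salt starts when its ion product equals its Ksp.
For Sr3(PO4)2: 5.0 x 10^-28 = (0.027)^2 × [Sr^2+]^3  ⇒  [Sr^2+] = 8.8 × 10^-9 M.
For SrF2: 1.7 × 10^-9 = (0.081)^2 × [Sr^2+]  ⇒  [Sr^2+] = 2.6 x 10^-7 M.
The salt with the lower threshold [Sr^2+] precipitates first: Sr3(PO4)2.

Sr3(PO4)2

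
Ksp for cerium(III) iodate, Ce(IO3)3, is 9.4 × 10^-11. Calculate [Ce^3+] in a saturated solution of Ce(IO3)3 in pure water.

[Ce^3+] ≈ 1.4 × 10^-3 M

Ce(IO3)3(s) ⇌ Ce^3+ + 3 IO3^-
Ksp = [Ce^3+][IO3^-]^3
With molar solubility s: [Ce^3+] = s, [IO3^-] = 3s.
So Ksp = s × (3s)^3 = 27s^4
Solving, s = (9.4 × 10^-11/27)^(1/4) = 1.37 x 10^-3 M
[Ce^3+] = s = 1.4 x 10^-3 M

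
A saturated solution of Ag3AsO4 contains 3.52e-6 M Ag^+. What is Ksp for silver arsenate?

Ksp ≈ 5.12 × 10^-23

Ag3AsO4(s) <=> 3 Ag^+ + AsO4^3-
Stoichiometry gives [AsO4^3-] = (1/3)[Ag^+] = 1.173 x 10^-6 M.
Ksp = [Ag^+]^3[AsO4^3-]
Ksp = (3.52 x 10^-6)^3 × 1.173 × 10^-6 = 5.12 × 10^-23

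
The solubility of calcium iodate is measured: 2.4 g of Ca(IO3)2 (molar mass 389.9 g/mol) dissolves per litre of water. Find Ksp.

Ksp ≈ 9.3 x 10^-7

Molar solubility s = (2.4 g/L) / (389.9 g/mol) = 6.16 × 10^-3 M.
Ca(IO3)2(s) ⇌ Ca^2+ + 2 IO3^-
If s mol/L of Ca(IO3)2 dissolves, [Ca^2+] = s and [IO3^-] = 2s.
Ksp = [Ca^2+][IO3^-]^2
So Ksp = s × (2s)^2 = 4s^3
With s = 6.16 × 10^-3: Ksp = 9.3 x 10^-7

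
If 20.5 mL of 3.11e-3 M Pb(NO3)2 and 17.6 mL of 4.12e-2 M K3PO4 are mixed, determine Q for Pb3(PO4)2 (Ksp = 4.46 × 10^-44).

Q = 1.70e-12

Total volume = 20.5 + 17.6 = 38.1 mL.
[Pb^2+] = 3.11 x 10^-3 × (20.5/38.1) = 1.673 x 10^-3 M
[PO4^3-] = 4.12 × 10^-2 × (17.6/38.1) = 1.903 × 10^-2 M
Pb3(PO4)2(s) ⇌ 3 Pb^2+ + 2 PO4^3-, so Q = [Pb^2+]^3[PO4^3-]^2
Q = (1.673 × 10^-3)^3(1.903 × 10^-2)^2 = 1.70 × 10^-12
Q > Ksp, so Pb3(PO4)2 will precipitate.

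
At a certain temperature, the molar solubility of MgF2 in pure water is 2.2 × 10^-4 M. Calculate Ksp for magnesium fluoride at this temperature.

MgF2(s) ⇌ Mg^2+(aq) + 2 F^-(aq)
For each mole of MgF2 that dissolves: [Mg^2+] = s, [F^-] = 2s.
Ksp = [Mg^2+][F^-]^2
Ksp = s(2s)^2 = 4s^3
Ksp = 4 × (2.2 x 10^-4)^3 = 4.3 × 10^-11

Ksp = 4.3 x 10^-11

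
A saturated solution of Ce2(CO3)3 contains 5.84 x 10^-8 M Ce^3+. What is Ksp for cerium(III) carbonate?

Ksp = 2.29 x 10^-36

Ce2(CO3)3(s) ⇌ 2 Ce^3+ + 3 CO3^2-
Stoichiometry gives [CO3^2-] = (3/2)[Ce^3+] = 8.760 × 10^-8 M.
Ksp = [Ce^3+]^2[CO3^2-]^3
Ksp = (5.84 × 10^-8)^2 × (8.760 x 10^-8)^3 = 2.29 × 10^-36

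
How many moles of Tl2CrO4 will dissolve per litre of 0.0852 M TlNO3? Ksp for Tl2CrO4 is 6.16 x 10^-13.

8.49e-11 M

Tl2CrO4(s) ⇌ 2 Tl^+(aq) + CrO4^2-(aq)
Ksp = [Tl^+]^2[CrO4^2-]
Let s be the molar solubility in this solution. [Tl^+] = 0.0852 + 2s ≈ 0.0852, [CrO4^2-] = s (Ksp is small, so little additional dissolves).
Ksp ≈ (0.0852)^2 × s
s = 8.49 × 10^-11 M
Check: 2s = 1.7 x 10^-10 ≪ 0.0852, so the approximation is valid.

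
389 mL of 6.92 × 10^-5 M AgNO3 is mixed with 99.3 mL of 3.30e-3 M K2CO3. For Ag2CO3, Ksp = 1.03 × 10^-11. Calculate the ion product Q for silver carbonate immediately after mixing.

Total volume = 389 + 99.3 = 488.3 mL.
[Ag^+] = 6.92 × 10^-5 × (389/488.3) = 5.513 x 10^-5 M
[CO3^2-] = 3.30 × 10^-3 × (99.3/488.3) = 6.711 × 10^-4 M
Ag2CO3(s) <=> 2 Ag^+ + CO3^2-, so Q = [Ag^+]^2[CO3^2-]
Q = (5.513 × 10^-5)^2(6.711 × 10^-4) = 2.04 × 10^-12
Q < Ksp, so no precipitate of Ag2CO3 forms.

Q ≈ 2.04 × 10^-12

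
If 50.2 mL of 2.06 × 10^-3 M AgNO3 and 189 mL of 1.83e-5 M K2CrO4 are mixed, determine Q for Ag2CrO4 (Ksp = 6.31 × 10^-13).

Total volume = 50.2 + 189 = 239.2 mL.
[Ag^+] = 2.06 x 10^-3 × (50.2/239.2) = 4.323 × 10^-4 M
[CrO4^2-] = 1.83 × 10^-5 × (189/239.2) = 1.446 × 10^-5 M
Ag2CrO4(s) ⇌ 2 Ag^+(aq) + CrO4^2-(aq), so Q = [Ag^+]^2[CrO4^2-]
Q = (4.323 × 10^-4)^2(1.446 × 10^-5) = 2.70 x 10^-12
Q > Ksp, so Ag2CrO4 will precipitate.

2.70 × 10^-12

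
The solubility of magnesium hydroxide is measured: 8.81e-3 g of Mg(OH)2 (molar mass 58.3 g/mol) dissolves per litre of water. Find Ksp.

Molar solubility s = (8.81 × 10^-3 g/L) / (58.3 g/mol) = 1.511 x 10^-4 M.
Mg(OH)2(s) ⇌ Mg^2+(aq) + 2 OH^-(aq)
Let s = molar solubility. Then [Mg^2+] = s and [OH^-] = 2s.
Ksp = [Mg^2+][OH^-]^2
Ksp = s(2s)^2 = 4s^3
Ksp = 4 × (1.511 × 10^-4)^3 = 1.38 × 10^-11

Ksp ≈ 1.38 × 10^-11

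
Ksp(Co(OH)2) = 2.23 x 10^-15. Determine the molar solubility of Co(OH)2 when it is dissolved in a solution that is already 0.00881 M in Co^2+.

s = 2.52 x 10^-7 M

Co(OH)2(s) <=> Co^2+ + 2 OH^-
Ksp = [Co^2+][OH^-]^2
Let s be the molar solubility in this solution. [Co^2+] = 0.00881 + s ≈ 0.00881, [OH^-] = 2s (Ksp is small, so little additional dissolves).
Ksp ≈ 0.00881 × (2s)^2
s = 2.52 x 10^-7 M
Check: s = 2.5 × 10^-7 ≪ 0.00881, so the approximation is valid.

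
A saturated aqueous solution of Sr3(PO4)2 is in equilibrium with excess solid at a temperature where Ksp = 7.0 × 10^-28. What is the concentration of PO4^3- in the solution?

Sr3(PO4)2(s) <=> 3 Sr^2+ + 2 PO4^3-
Ksp = [Sr^2+]^3[PO4^3-]^2
With molar solubility s: [Sr^2+] = 3s, [PO4^3-] = 2s.
Substituting: Ksp = (3s)^3(2s)^2 = 108s^5
Solving, s = (7.0 × 10^-28/108)^(1/5) = 1.45 × 10^-6 M
[PO4^3-] = 2s = 2.9 × 10^-6 M

2.9 × 10^-6 M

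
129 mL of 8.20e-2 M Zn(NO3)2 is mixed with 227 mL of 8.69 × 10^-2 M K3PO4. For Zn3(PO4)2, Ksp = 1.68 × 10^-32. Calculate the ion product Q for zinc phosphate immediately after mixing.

Q = 8.05e-8

Total volume = 129 + 227 = 356 mL.
[Zn^2+] = 8.20 × 10^-2 × (129/356) = 2.971 × 10^-2 M
[PO4^3-] = 8.69 × 10^-2 × (227/356) = 5.541 × 10^-2 M
Zn3(PO4)2(s) ⇌ 3 Zn^2+ + 2 PO4^3-, so Q = [Zn^2+]^3[PO4^3-]^2
Q = (2.971 x 10^-2)^3(5.541 x 10^-2)^2 = 8.05 × 10^-8
Q > Ksp, so Zn3(PO4)2 will precipitate.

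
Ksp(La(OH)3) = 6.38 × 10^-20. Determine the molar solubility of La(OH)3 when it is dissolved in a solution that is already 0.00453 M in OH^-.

s = 6.86 × 10^-13 M

La(OH)3(s) ⇌ La^3+(aq) + 3 OH^-(aq)
Ksp = [La^3+][OH^-]^3
If s mol/L dissolves here, [La^3+] = s, [OH^-] = 0.00453 + 3s ≈ 0.00453 (since the OH^- already present dominates).
Ksp ≈ s × (0.00453)^3
s = 6.86 × 10^-13 M
Check: 3s = 2.1 × 10^-12 ≪ 0.00453, so the approximation is valid.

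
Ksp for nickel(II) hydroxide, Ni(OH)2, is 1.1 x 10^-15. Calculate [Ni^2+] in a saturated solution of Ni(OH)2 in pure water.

Ni(OH)2(s) <=> Ni^2+ + 2 OH^-
Ksp = [Ni^2+][OH^-]^2
Let s = molar solubility. Then [Ni^2+] = s and [OH^-] = 2s.
Substituting: Ksp = s(2s)^2 = 4s^3
s = (1.1 x 10^-15 / 4)^(1/3) = 6.50 × 10^-6 M
[Ni^2+] = s = 6.5 x 10^-6 M

6.5 × 10^-6 M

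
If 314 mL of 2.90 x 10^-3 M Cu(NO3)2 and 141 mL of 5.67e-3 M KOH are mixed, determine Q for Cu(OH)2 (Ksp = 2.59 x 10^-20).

Q = 6.18 x 10^-9

Total volume = 314 + 141 = 455 mL.
[Cu^2+] = 2.90 × 10^-3 × (314/455) = 2.001 × 10^-3 M
[OH^-] = 5.67 x 10^-3 × (141/455) = 1.757 × 10^-3 M
Cu(OH)2(s) ⇌ Cu^2+ + 2 OH^-, so Q = [Cu^2+][OH^-]^2
Q = (2.001 × 10^-3)(1.757 x 10^-3)^2 = 6.18 × 10^-9
Q > Ksp, so Cu(OH)2 will precipitate.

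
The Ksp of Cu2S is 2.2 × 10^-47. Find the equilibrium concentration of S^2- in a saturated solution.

[S^2-] = 1.8e-16 M

Cu2S(s) <=> 2 Cu^+(aq) + S^2-(aq)
Ksp = [Cu^+]^2[S^2-]
With molar solubility s: [Cu^+] = 2s, [S^2-] = s.
So Ksp = (2s)^2 × s = 4s^3
s^3 = 2.2 × 10^-47 / 4, so s = 1.77 x 10^-16 M
[S^2-] = s = 1.8 × 10^-16 M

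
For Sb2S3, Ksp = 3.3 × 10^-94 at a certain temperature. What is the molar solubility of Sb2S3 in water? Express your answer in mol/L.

7.9 x 10^-20 M

Sb2S3(s) ⇌ 2 Sb^3+(aq) + 3 S^2-(aq)
Ksp = [Sb^3+]^2[S^2-]^3
If s mol/L of Sb2S3 dissolves, [Sb^3+] = 2s and [S^2-] = 3s.
Substituting: Ksp = (2s)^2(3s)^3 = 108s^5
s = (3.3 × 10^-94 / 108)^(1/5) = 7.9 × 10^-20 M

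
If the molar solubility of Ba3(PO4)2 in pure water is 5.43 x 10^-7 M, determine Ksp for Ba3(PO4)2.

5.10 × 10^-30

Ba3(PO4)2(s) ⇌ 3 Ba^2+ + 2 PO4^3-
With molar solubility s: [Ba^2+] = 3s, [PO4^3-] = 2s.
Ksp = [Ba^2+]^3[PO4^3-]^2
So Ksp = (3s)^3 × (2s)^2 = 108s^5
With s = 5.43 × 10^-7: Ksp = 5.10 × 10^-30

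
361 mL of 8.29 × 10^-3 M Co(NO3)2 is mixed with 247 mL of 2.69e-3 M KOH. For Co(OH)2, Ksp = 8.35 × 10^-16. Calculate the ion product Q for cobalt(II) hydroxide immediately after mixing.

Q = 5.88e-9

Total volume = 361 + 247 = 608 mL.
[Co^2+] = 8.29 x 10^-3 × (361/608) = 4.922 × 10^-3 M
[OH^-] = 2.69 x 10^-3 × (247/608) = 1.093 × 10^-3 M
Co(OH)2(s) ⇌ Co^2+(aq) + 2 OH^-(aq), so Q = [Co^2+][OH^-]^2
Q = (4.922 x 10^-3)(1.093 × 10^-3)^2 = 5.88 × 10^-9
Q > Ksp, so Co(OH)2 will precipitate.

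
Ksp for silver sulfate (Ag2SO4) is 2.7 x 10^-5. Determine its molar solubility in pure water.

Ag2SO4(s) ⇌ 2 Ag^+(aq) + SO4^2-(aq)
Ksp = [Ag^+]^2[SO4^2-]
Let s = molar solubility. Then [Ag^+] = 2s and [SO4^2-] = s.
Substituting: Ksp = (2s)^2s = 4s^3
s^3 = 2.7 x 10^-5 / 4, so s = 1.9 × 10^-2 M

s = 0.019 M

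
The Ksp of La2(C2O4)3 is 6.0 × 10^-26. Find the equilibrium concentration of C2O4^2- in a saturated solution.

La2(C2O4)3(s) <=> 2 La^3+ + 3 C2O4^2-
Ksp = [La^3+]^2[C2O4^2-]^3
For each mole of La2(C2O4)3 that dissolves: [La^3+] = 2s, [C2O4^2-] = 3s.
Substituting: Ksp = (2s)^2(3s)^3 = 108s^5
s = (6.0 × 10^-26 / 108)^(1/5) = 3.54 × 10^-6 M
[C2O4^2-] = 3s = 1.1 x 10^-5 M

1.1 × 10^-5 M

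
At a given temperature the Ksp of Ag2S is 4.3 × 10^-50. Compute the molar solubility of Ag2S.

2.2 × 10^-17 M

Ag2S(s) <=> 2 Ag^+(aq) + S^2-(aq)
Ksp = [Ag^+]^2[S^2-]
With molar solubility s: [Ag^+] = 2s, [S^2-] = s.
Ksp = (2s)^2s = 4s^3
Solving, s = (4.3 × 10^-50/4)^(1/3) = 2.2 × 10^-17 M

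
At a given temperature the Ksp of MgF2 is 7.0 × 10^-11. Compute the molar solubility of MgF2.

2.6 x 10^-4 M

MgF2(s) ⇌ Mg^2+(aq) + 2 F^-(aq)
Ksp = [Mg^2+][F^-]^2
Let s = molar solubility. Then [Mg^2+] = s and [F^-] = 2s.
Substituting: Ksp = s(2s)^2 = 4s^3
s^3 = 7.0 × 10^-11 / 4, so s = 2.6 × 10^-4 M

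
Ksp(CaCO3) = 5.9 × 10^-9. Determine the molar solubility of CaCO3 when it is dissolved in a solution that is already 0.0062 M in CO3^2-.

CaCO3(s) ⇌ Ca^2+(aq) + CO3^2-(aq)
Ksp = [Ca^2+][CO3^2-]
Let s = moles of CaCO3 that dissolve per litre. [Ca^2+] = s, [CO3^2-] = 0.0062 + s ≈ 0.0062 (Ksp is small, so little additional dissolves).
Ksp ≈ s × 0.0062
s = 9.5 × 10^-7 M
Check: s = 9.5 × 10^-7 ≪ 0.0062, so the approximation is valid.

s = 9.5 x 10^-7 M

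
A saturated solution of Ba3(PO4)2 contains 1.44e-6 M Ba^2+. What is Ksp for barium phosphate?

Ksp ≈ 2.75 × 10^-30

Ba3(PO4)2(s) <=> 3 Ba^2+ + 2 PO4^3-
Stoichiometry gives [PO4^3-] = (2/3)[Ba^2+] = 9.600 × 10^-7 M.
Ksp = [Ba^2+]^3[PO4^3-]^2
Ksp = (1.44 × 10^-6)^3 × (9.600 x 10^-7)^2 = 2.75 × 10^-30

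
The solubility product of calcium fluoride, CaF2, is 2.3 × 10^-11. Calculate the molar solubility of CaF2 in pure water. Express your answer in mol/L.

s ≈ 1.8e-4 M

CaF2(s) <=> Ca^2+(aq) + 2 F^-(aq)
Ksp = [Ca^2+][F^-]^2
If s mol/L of CaF2 dissolves, [Ca^2+] = s and [F^-] = 2s.
Ksp = s(2s)^2 = 4s^3
Solving, s = (2.3 × 10^-11/4)^(1/3) = 1.8 × 10^-4 M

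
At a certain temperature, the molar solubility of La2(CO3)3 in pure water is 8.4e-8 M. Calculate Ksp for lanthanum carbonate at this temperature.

La2(CO3)3(s) <=> 2 La^3+ + 3 CO3^2-
Let s = molar solubility. Then [La^3+] = 2s and [CO3^2-] = 3s.
Ksp = [La^3+]^2[CO3^2-]^3
Ksp = (2s)^2(3s)^3 = 108s^5
Ksp = 108 × (8.4 × 10^-8)^5 = 4.5 × 10^-34

Ksp ≈ 4.5 × 10^-34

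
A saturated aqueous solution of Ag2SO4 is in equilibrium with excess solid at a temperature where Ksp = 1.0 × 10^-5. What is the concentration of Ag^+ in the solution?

Ag2SO4(s) ⇌ 2 Ag^+(aq) + SO4^2-(aq)
Ksp = [Ag^+]^2[SO4^2-]
For each mole of Ag2SO4 that dissolves: [Ag^+] = 2s, [SO4^2-] = s.
So Ksp = (2s)^2 × s = 4s^3
Solving, s = (1.0 × 10^-5/4)^(1/3) = 1.36 × 10^-2 M
[Ag^+] = 2s = 2.7 × 10^-2 M

[Ag^+] = 2.7 × 10^-2 M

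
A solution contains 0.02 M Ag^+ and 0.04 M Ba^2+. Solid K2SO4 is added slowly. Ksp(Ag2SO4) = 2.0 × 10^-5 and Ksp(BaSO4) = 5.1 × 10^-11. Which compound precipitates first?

Each salt begins to precipitate when Q = Ksp, i.e. when [SO4^2-] reaches its threshold.
For Ag2SO4: 2.0 × 10^-5 = (0.02)^2 × [SO4^2-]  ⇒  [SO4^2-] = 5.0 x 10^-2 M.
For BaSO4: 5.1 × 10^-11 = 0.04 × [SO4^2-]  ⇒  [SO4^2-] = 1.3 × 10^-9 M.
The salt with the lower threshold [SO4^2-] precipitates first: BaSO4.

BaSO4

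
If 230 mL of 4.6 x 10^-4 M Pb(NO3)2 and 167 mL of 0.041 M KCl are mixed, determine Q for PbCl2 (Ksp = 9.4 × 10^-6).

Total volume = 230 + 167 = 397 mL.
[Pb^2+] = 4.6 × 10^-4 × (230/397) = 2.66 x 10^-4 M
[Cl^-] = 4.1 × 10^-2 × (167/397) = 1.72 × 10^-2 M
PbCl2(s) <=> Pb^2+(aq) + 2 Cl^-(aq), so Q = [Pb^2+][Cl^-]^2
Q = (2.66 × 10^-4)(1.72 × 10^-2)^2 = 7.9 x 10^-8
Q < Ksp, so no precipitate of PbCl2 forms.

Q = 7.9 x 10^-8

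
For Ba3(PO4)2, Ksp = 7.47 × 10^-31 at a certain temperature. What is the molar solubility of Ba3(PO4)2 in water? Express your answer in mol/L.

s = 3.70 x 10^-7 M

Ba3(PO4)2(s) ⇌ 3 Ba^2+(aq) + 2 PO4^3-(aq)
Ksp = [Ba^2+]^3[PO4^3-]^2
If s mol/L of Ba3(PO4)2 dissolves, [Ba^2+] = 3s and [PO4^3-] = 2s.
So Ksp = (3s)^3 × (2s)^2 = 108s^5
s = (7.47 × 10^-31 / 108)^(1/5) = 3.70 × 10^-7 M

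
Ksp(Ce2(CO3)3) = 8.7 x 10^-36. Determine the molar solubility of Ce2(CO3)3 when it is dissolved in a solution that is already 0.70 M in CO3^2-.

2.5 x 10^-18 M

Ce2(CO3)3(s) ⇌ 2 Ce^3+ + 3 CO3^2-
Ksp = [Ce^3+]^2[CO3^2-]^3
Let s = moles of Ce2(CO3)3 that dissolve per litre. [Ce^3+] = 2s, [CO3^2-] = 0.70 + 3s ≈ 0.70 (since the CO3^2- already present dominates).
Ksp ≈ (2s)^2 × (0.70)^3
s = 2.5 × 10^-18 M
Check: 3s = 7.6 x 10^-18 ≪ 0.70, so the approximation is valid.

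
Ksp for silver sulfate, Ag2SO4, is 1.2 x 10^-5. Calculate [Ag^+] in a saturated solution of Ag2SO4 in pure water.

[Ag^+] = 2.9e-2 M

Ag2SO4(s) <=> 2 Ag^+(aq) + SO4^2-(aq)
Ksp = [Ag^+]^2[SO4^2-]
With molar solubility s: [Ag^+] = 2s, [SO4^2-] = s.
Ksp = (2s)^2s = 4s^3
s = (1.2 x 10^-5 / 4)^(1/3) = 1.44 × 10^-2 M
[Ag^+] = 2s = 2.9 × 10^-2 M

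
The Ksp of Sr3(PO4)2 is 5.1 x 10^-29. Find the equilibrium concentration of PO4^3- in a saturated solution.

1.7 × 10^-6 M

Sr3(PO4)2(s) <=> 3 Sr^2+(aq) + 2 PO4^3-(aq)
Ksp = [Sr^2+]^3[PO4^3-]^2
With molar solubility s: [Sr^2+] = 3s, [PO4^3-] = 2s.
Substituting: Ksp = (3s)^3(2s)^2 = 108s^5
s = (5.1 x 10^-29 / 108)^(1/5) = 8.61 × 10^-7 M
[PO4^3-] = 2s = 1.7 × 10^-6 M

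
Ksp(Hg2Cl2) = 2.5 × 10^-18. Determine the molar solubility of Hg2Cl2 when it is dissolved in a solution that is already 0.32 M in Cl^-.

Hg2Cl2(s) <=> Hg2^2+(aq) + 2 Cl^-(aq)
Ksp = [Hg2^2+][Cl^-]^2
Let s = moles of Hg2Cl2 that dissolve per litre. [Hg2^2+] = s, [Cl^-] = 0.32 + 2s ≈ 0.32 (Ksp is small, so little additional dissolves).
Ksp ≈ s × (0.32)^2
s = 2.4 × 10^-17 M
Check: 2s = 4.9 x 10^-17 ≪ 0.32, so the approximation is valid.

s ≈ 2.4 × 10^-17 M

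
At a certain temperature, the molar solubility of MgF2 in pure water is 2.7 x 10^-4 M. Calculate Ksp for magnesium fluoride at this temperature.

Ksp = 7.9 × 10^-11

MgF2(s) <=> Mg^2+ + 2 F^-
For each mole of MgF2 that dissolves: [Mg^2+] = s, [F^-] = 2s.
Ksp = [Mg^2+][F^-]^2
Ksp = s(2s)^2 = 4s^3
Ksp = 4 × (2.7 x 10^-4)^3 = 7.9 x 10^-11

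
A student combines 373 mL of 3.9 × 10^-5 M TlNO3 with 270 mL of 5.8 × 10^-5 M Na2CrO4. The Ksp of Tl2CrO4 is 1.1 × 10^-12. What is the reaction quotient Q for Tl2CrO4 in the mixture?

1.2 × 10^-14

Total volume = 373 + 270 = 643 mL.
[Tl^+] = 3.9 x 10^-5 × (373/643) = 2.26 x 10^-5 M
[CrO4^2-] = 5.8 x 10^-5 × (270/643) = 2.44 × 10^-5 M
Tl2CrO4(s) ⇌ 2 Tl^+(aq) + CrO4^2-(aq), so Q = [Tl^+]^2[CrO4^2-]
Q = (2.26 × 10^-5)^2(2.44 × 10^-5) = 1.2 x 10^-14
Q < Ksp, so no precipitate of Tl2CrO4 forms.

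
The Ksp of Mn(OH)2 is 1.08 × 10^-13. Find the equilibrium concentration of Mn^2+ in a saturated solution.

Mn(OH)2(s) ⇌ Mn^2+(aq) + 2 OH^-(aq)
Ksp = [Mn^2+][OH^-]^2
With molar solubility s: [Mn^2+] = s, [OH^-] = 2s.
So Ksp = s × (2s)^2 = 4s^3
s^3 = 1.08 × 10^-13 / 4, so s = 3.000 × 10^-5 M
[Mn^2+] = s = 3.00 × 10^-5 M

[Mn^2+] = 3.00 × 10^-5 M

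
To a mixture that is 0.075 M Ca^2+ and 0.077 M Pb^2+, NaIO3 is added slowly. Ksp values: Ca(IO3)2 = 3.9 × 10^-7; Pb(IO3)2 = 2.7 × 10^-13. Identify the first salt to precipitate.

Each salt begins to precipitate when Q = Ksp, i.e. when [IO3^-] reaches its threshold.
For Ca(IO3)2: 3.9 × 10^-7 = 0.075 × [IO3^-]^2  ⇒  [IO3^-] = 2.3 x 10^-3 M.
For Pb(IO3)2: 2.7 × 10^-13 = 0.077 × [IO3^-]^2  ⇒  [IO3^-] = 1.9 x 10^-6 M.
The salt with the lower threshold [IO3^-] precipitates first: Pb(IO3)2.

Pb(IO3)2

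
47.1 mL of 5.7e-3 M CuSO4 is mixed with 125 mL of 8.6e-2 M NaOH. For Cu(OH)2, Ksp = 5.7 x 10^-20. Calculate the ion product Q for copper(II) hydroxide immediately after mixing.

6.1 × 10^-6

Total volume = 47.1 + 125 = 172.1 mL.
[Cu^2+] = 5.7 × 10^-3 × (47.1/172.1) = 1.56 × 10^-3 M
[OH^-] = 8.6 × 10^-2 × (125/172.1) = 6.25 × 10^-2 M
Cu(OH)2(s) ⇌ Cu^2+(aq) + 2 OH^-(aq), so Q = [Cu^2+][OH^-]^2
Q = (1.56 × 10^-3)(6.25 × 10^-2)^2 = 6.1 × 10^-6
Q > Ksp, so Cu(OH)2 will precipitate.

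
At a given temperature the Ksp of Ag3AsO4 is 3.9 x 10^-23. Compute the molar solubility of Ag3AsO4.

Ag3AsO4(s) ⇌ 3 Ag^+(aq) + AsO4^3-(aq)
Ksp = [Ag^+]^3[AsO4^3-]
Let s = molar solubility. Then [Ag^+] = 3s and [AsO4^3-] = s.
So Ksp = (3s)^3 × s = 27s^4
s = (3.9 x 10^-23 / 27)^(1/4) = 1.1 x 10^-6 M

s ≈ 1.1 × 10^-6 M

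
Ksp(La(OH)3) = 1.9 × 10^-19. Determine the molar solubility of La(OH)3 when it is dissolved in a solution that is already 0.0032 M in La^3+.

La(OH)3(s) <=> La^3+(aq) + 3 OH^-(aq)
Ksp = [La^3+][OH^-]^3
Let s = moles of La(OH)3 that dissolve per litre. [La^3+] = 0.0032 + s ≈ 0.0032, [OH^-] = 3s (common-ion effect: La^3+ is already 0.0032 M).
Ksp ≈ 0.0032 × (3s)^3
s = 1.3 x 10^-6 M
Check: s = 1.3 x 10^-6 ≪ 0.0032, so the approximation is valid.

s ≈ 1.3 × 10^-6 M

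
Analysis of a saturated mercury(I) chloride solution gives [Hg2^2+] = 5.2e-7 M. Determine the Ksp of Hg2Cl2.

Hg2Cl2(s) <=> Hg2^2+(aq) + 2 Cl^-(aq)
Stoichiometry gives [Cl^-] = (2/1)[Hg2^2+] = 1.04 × 10^-6 M.
Ksp = [Hg2^2+][Cl^-]^2
Ksp = 5.2 × 10^-7 × (1.04 × 10^-6)^2 = 5.6 x 10^-19

5.6e-19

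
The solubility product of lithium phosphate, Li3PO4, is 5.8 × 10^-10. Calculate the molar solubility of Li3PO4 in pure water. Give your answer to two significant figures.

Li3PO4(s) <=> 3 Li^+(aq) + PO4^3-(aq)
Ksp = [Li^+]^3[PO4^3-]
If s mol/L of Li3PO4 dissolves, [Li^+] = 3s and [PO4^3-] = s.
Substituting: Ksp = (3s)^3s = 27s^4
Solving, s = (5.8 × 10^-10/27)^(1/4) = 2.2 × 10^-3 M

s ≈ 2.2 x 10^-3 M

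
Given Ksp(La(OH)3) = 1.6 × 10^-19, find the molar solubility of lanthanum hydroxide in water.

La(OH)3(s) ⇌ La^3+(aq) + 3 OH^-(aq)
Ksp = [La^3+][OH^-]^3
With molar solubility s: [La^3+] = s, [OH^-] = 3s.
So Ksp = s × (3s)^3 = 27s^4
Solving, s = (1.6 × 10^-19/27)^(1/4) = 8.8 × 10^-6 M

s ≈ 8.8 × 10^-6 M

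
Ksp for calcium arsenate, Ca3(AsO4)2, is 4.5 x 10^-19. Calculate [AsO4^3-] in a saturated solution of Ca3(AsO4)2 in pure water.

Ca3(AsO4)2(s) <=> 3 Ca^2+ + 2 AsO4^3-
Ksp = [Ca^2+]^3[AsO4^3-]^2
For each mole of Ca3(AsO4)2 that dissolves: [Ca^2+] = 3s, [AsO4^3-] = 2s.
So Ksp = (3s)^3 × (2s)^2 = 108s^5
s = (4.5 x 10^-19 / 108)^(1/5) = 8.39 x 10^-5 M
[AsO4^3-] = 2s = 1.7 × 10^-4 M

1.7 × 10^-4 M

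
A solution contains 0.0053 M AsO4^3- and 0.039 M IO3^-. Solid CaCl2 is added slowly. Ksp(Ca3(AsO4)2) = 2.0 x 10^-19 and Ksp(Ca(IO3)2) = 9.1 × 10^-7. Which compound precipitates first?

Ca3(AsO4)2

Each salt begins to precipitate when Q = Ksp, i.e. when [Ca^2+] reaches its threshold.
For Ca3(AsO4)2: 2.0 x 10^-19 = (0.0053)^2 × [Ca^2+]^3  ⇒  [Ca^2+] = 1.9 x 10^-5 M.
For Ca(IO3)2: 9.1 × 10^-7 = (0.039)^2 × [Ca^2+]  ⇒  [Ca^2+] = 6.0 × 10^-4 M.
The salt with the lower threshold [Ca^2+] precipitates first: Ca3(AsO4)2.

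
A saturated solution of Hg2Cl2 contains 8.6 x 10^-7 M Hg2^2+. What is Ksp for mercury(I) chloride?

Ksp ≈ 2.5e-18

Hg2Cl2(s) <=> Hg2^2+(aq) + 2 Cl^-(aq)
Stoichiometry gives [Cl^-] = (2/1)[Hg2^2+] = 1.72 × 10^-6 M.
Ksp = [Hg2^2+][Cl^-]^2
Ksp = 8.6 × 10^-7 × (1.72 × 10^-6)^2 = 2.5 × 10^-18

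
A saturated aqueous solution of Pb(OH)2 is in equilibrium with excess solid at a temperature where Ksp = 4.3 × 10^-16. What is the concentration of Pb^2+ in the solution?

4.8e-6 M

Pb(OH)2(s) ⇌ Pb^2+(aq) + 2 OH^-(aq)
Ksp = [Pb^2+][OH^-]^2
With molar solubility s: [Pb^2+] = s, [OH^-] = 2s.
Ksp = s(2s)^2 = 4s^3
Solving, s = (4.3 × 10^-16/4)^(1/3) = 4.75 × 10^-6 M
[Pb^2+] = s = 4.8 x 10^-6 M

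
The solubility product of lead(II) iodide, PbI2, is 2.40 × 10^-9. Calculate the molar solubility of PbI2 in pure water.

8.43e-4 M

PbI2(s) ⇌ Pb^2+(aq) + 2 I^-(aq)
Ksp = [Pb^2+][I^-]^2
With molar solubility s: [Pb^2+] = s, [I^-] = 2s.
Ksp = s(2s)^2 = 4s^3
s = (2.40 × 10^-9 / 4)^(1/3) = 8.43 × 10^-4 M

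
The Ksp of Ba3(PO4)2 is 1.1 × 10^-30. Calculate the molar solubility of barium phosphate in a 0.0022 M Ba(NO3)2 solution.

5.1 × 10^-12 M

Ba3(PO4)2(s) ⇌ 3 Ba^2+ + 2 PO4^3-
Ksp = [Ba^2+]^3[PO4^3-]^2
Let s = moles of Ba3(PO4)2 that dissolve per litre. [Ba^2+] = 0.0022 + 3s ≈ 0.0022, [PO4^3-] = 2s (common-ion effect: Ba^2+ is already 0.0022 M).
Ksp ≈ (0.0022)^3 × (2s)^2
s = 5.1 × 10^-12 M
Check: 3s = 1.5 x 10^-11 ≪ 0.0022, so the approximation is valid.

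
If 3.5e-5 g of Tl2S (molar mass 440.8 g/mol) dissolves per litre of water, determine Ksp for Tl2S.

Molar solubility s = (3.5 x 10^-5 g/L) / (440.8 g/mol) = 7.94 × 10^-8 M.
Tl2S(s) ⇌ 2 Tl^+ + S^2-
With molar solubility s: [Tl^+] = 2s, [S^2-] = s.
Ksp = [Tl^+]^2[S^2-]
So Ksp = (2s)^2 × s = 4s^3
With s = 7.94 × 10^-8: Ksp = 2.0 × 10^-21

Ksp ≈ 2.0 x 10^-21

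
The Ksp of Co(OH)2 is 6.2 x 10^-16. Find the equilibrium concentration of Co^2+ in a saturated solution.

[Co^2+] ≈ 5.4 × 10^-6 M

Co(OH)2(s) ⇌ Co^2+ + 2 OH^-
Ksp = [Co^2+][OH^-]^2
If s mol/L of Co(OH)2 dissolves, [Co^2+] = s and [OH^-] = 2s.
Ksp = s(2s)^2 = 4s^3
s = (6.2 x 10^-16 / 4)^(1/3) = 5.37 x 10^-6 M
[Co^2+] = s = 5.4 x 10^-6 M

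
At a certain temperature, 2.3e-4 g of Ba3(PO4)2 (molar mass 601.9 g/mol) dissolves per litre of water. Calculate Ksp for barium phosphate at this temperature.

Molar solubility s = (2.3 × 10^-4 g/L) / (601.9 g/mol) = 3.82 × 10^-7 M.
Ba3(PO4)2(s) ⇌ 3 Ba^2+ + 2 PO4^3-
For each mole of Ba3(PO4)2 that dissolves: [Ba^2+] = 3s, [PO4^3-] = 2s.
Ksp = [Ba^2+]^3[PO4^3-]^2
Ksp = (3s)^3(2s)^2 = 108s^5
With s = 3.82 × 10^-7: Ksp = 8.8 x 10^-31

Ksp ≈ 8.8e-31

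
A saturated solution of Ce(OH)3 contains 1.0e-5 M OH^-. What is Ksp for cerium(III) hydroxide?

3.3e-21

Ce(OH)3(s) <=> Ce^3+(aq) + 3 OH^-(aq)
Stoichiometry gives [Ce^3+] = (1/3)[OH^-] = 3.33 × 10^-6 M.
Ksp = [Ce^3+][OH^-]^3
Ksp = 3.33 × 10^-6 × (1.0 × 10^-5)^3 = 3.3 × 10^-21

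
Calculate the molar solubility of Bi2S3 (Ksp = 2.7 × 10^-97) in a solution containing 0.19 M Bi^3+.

Bi2S3(s) <=> 2 Bi^3+ + 3 S^2-
Ksp = [Bi^3+]^2[S^2-]^3
Let s = moles of Bi2S3 that dissolve per litre. [Bi^3+] = 0.19 + 2s ≈ 0.19, [S^2-] = 3s (common-ion effect: Bi^3+ is already 0.19 M).
Ksp ≈ (0.19)^2 × (3s)^3
s = 6.5 × 10^-33 M
Check: 2s = 1.3 x 10^-32 ≪ 0.19, so the approximation is valid.

6.5 × 10^-33 M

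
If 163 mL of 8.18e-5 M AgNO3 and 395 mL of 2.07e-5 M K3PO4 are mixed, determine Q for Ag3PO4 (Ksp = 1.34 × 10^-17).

Q ≈ 2.00e-19

Total volume = 163 + 395 = 558 mL.
[Ag^+] = 8.18 x 10^-5 × (163/558) = 2.389 × 10^-5 M
[PO4^3-] = 2.07 × 10^-5 × (395/558) = 1.465 x 10^-5 M
Ag3PO4(s) <=> 3 Ag^+(aq) + PO4^3-(aq), so Q = [Ag^+]^3[PO4^3-]
Q = (2.389 × 10^-5)^3(1.465 × 10^-5) = 2.00 × 10^-19
Q < Ksp, so no precipitate of Ag3PO4 forms.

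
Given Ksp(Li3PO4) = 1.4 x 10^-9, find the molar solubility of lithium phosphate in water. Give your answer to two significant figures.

Li3PO4(s) ⇌ 3 Li^+ + PO4^3-
Ksp = [Li^+]^3[PO4^3-]
Let s = molar solubility. Then [Li^+] = 3s and [PO4^3-] = s.
Substituting: Ksp = (3s)^3s = 27s^4
Solving, s = (1.4 x 10^-9/27)^(1/4) = 2.7 x 10^-3 M

2.7 × 10^-3 M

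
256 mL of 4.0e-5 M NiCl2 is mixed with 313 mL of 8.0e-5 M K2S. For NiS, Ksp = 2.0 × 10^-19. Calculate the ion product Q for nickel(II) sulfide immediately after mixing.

Total volume = 256 + 313 = 569 mL.
[Ni^2+] = 4.0 x 10^-5 × (256/569) = 1.80 × 10^-5 M
[S^2-] = 8.0 × 10^-5 × (313/569) = 4.40 × 10^-5 M
NiS(s) ⇌ Ni^2+(aq) + S^2-(aq), so Q = [Ni^2+][S^2-]
Q = (1.80 × 10^-5)(4.40 x 10^-5) = 7.9 × 10^-10
Q > Ksp, so NiS will precipitate.

Q ≈ 7.9 x 10^-10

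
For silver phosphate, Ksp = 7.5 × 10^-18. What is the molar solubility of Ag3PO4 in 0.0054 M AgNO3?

s ≈ 4.8e-11 M

Ag3PO4(s) <=> 3 Ag^+(aq) + PO4^3-(aq)
Ksp = [Ag^+]^3[PO4^3-]
Let s be the molar solubility in this solution. [Ag^+] = 0.0054 + 3s ≈ 0.0054, [PO4^3-] = s (Ksp is small, so little additional dissolves).
Ksp ≈ (0.0054)^3 × s
s = 4.8 × 10^-11 M
Check: 3s = 1.4 x 10^-10 ≪ 0.0054, so the approximation is valid.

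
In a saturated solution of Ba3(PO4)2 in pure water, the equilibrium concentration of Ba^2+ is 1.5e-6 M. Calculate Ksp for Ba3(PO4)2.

Ksp ≈ 3.4e-30

Ba3(PO4)2(s) ⇌ 3 Ba^2+ + 2 PO4^3-
Stoichiometry gives [PO4^3-] = (2/3)[Ba^2+] = 1.00 × 10^-6 M.
Ksp = [Ba^2+]^3[PO4^3-]^2
Ksp = (1.5 x 10^-6)^3 × (1.00 × 10^-6)^2 = 3.4 × 10^-30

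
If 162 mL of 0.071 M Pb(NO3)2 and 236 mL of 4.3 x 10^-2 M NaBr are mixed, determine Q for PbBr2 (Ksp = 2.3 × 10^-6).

Q = 1.9 × 10^-5

Total volume = 162 + 236 = 398 mL.
[Pb^2+] = 7.1 x 10^-2 × (162/398) = 2.89 x 10^-2 M
[Br^-] = 4.3 x 10^-2 × (236/398) = 2.55 × 10^-2 M
PbBr2(s) <=> Pb^2+ + 2 Br^-, so Q = [Pb^2+][Br^-]^2
Q = (2.89 × 10^-2)(2.55 × 10^-2)^2 = 1.9 × 10^-5
Q > Ksp, so PbBr2 will precipitate.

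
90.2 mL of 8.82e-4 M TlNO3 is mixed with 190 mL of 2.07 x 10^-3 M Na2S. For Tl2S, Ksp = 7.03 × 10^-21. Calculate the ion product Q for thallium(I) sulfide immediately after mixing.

Total volume = 90.2 + 190 = 280.2 mL.
[Tl^+] = 8.82 × 10^-4 × (90.2/280.2) = 2.839 × 10^-4 M
[S^2-] = 2.07 x 10^-3 × (190/280.2) = 1.404 × 10^-3 M
Tl2S(s) ⇌ 2 Tl^+ + S^2-, so Q = [Tl^+]^2[S^2-]
Q = (2.839 × 10^-4)^2(1.404 × 10^-3) = 1.13 x 10^-10
Q > Ksp, so Tl2S will precipitate.

1.13e-10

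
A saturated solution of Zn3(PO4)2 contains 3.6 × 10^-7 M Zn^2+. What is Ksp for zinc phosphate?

Ksp ≈ 2.7e-33

Zn3(PO4)2(s) ⇌ 3 Zn^2+(aq) + 2 PO4^3-(aq)
Stoichiometry gives [PO4^3-] = (2/3)[Zn^2+] = 2.40 × 10^-7 M.
Ksp = [Zn^2+]^3[PO4^3-]^2
Ksp = (3.6 × 10^-7)^3 × (2.40 × 10^-7)^2 = 2.7 x 10^-33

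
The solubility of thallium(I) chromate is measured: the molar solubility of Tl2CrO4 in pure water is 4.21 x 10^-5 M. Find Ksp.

2.98 × 10^-13

Tl2CrO4(s) <=> 2 Tl^+ + CrO4^2-
With molar solubility s: [Tl^+] = 2s, [CrO4^2-] = s.
Ksp = [Tl^+]^2[CrO4^2-]
So Ksp = (2s)^2 × s = 4s^3
Ksp = 4 × (4.21 × 10^-5)^3 = 2.98 × 10^-13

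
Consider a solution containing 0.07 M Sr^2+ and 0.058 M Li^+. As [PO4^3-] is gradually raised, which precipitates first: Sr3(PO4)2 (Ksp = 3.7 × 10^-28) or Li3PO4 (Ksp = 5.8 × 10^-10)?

Each salt begins to precipitate when Q = Ksp, i.e. when [PO4^3-] reaches its threshold.
For Sr3(PO4)2: 3.7 × 10^-28 = (0.07)^3 × [PO4^3-]^2  ⇒  [PO4^3-] = 1.0 x 10^-12 M.
For Li3PO4: 5.8 × 10^-10 = (0.058)^3 × [PO4^3-]  ⇒  [PO4^3-] = 3.0 x 10^-6 M.
The salt with the lower threshold [PO4^3-] precipitates first: Sr3(PO4)2.

Sr3(PO4)2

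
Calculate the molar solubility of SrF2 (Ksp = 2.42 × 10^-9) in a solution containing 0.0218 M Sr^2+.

SrF2(s) <=> Sr^2+ + 2 F^-
Ksp = [Sr^2+][F^-]^2
Let s be the molar solubility in this solution. [Sr^2+] = 0.0218 + s ≈ 0.0218, [F^-] = 2s (common-ion effect: Sr^2+ is already 0.0218 M).
Ksp ≈ 0.0218 × (2s)^2
s = 1.67 x 10^-4 M
Check: s = 1.7 × 10^-4 ≪ 0.0218, so the approximation is valid.

s ≈ 1.67 × 10^-4 M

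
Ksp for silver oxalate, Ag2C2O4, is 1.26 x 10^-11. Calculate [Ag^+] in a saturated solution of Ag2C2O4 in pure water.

2.93e-4 M

Ag2C2O4(s) ⇌ 2 Ag^+ + C2O4^2-
Ksp = [Ag^+]^2[C2O4^2-]
Let s = molar solubility. Then [Ag^+] = 2s and [C2O4^2-] = s.
Ksp = (2s)^2s = 4s^3
s^3 = 1.26 x 10^-11 / 4, so s = 1.466 × 10^-4 M
[Ag^+] = 2s = 2.93 × 10^-4 M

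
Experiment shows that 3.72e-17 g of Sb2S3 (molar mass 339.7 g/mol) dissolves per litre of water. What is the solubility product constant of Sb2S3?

Molar solubility s = (3.72 x 10^-17 g/L) / (339.7 g/mol) = 1.095 × 10^-19 M.
Sb2S3(s) ⇌ 2 Sb^3+(aq) + 3 S^2-(aq)
With molar solubility s: [Sb^3+] = 2s, [S^2-] = 3s.
Ksp = [Sb^3+]^2[S^2-]^3
So Ksp = (2s)^2 × (3s)^3 = 108s^5
Ksp = 108 × (1.095 × 10^-19)^5 = 1.70 × 10^-93

1.70 x 10^-93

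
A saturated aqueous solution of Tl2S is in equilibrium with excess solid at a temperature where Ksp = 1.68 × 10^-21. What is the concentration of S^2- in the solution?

Tl2S(s) ⇌ 2 Tl^+ + S^2-
Ksp = [Tl^+]^2[S^2-]
If s mol/L of Tl2S dissolves, [Tl^+] = 2s and [S^2-] = s.
Ksp = (2s)^2s = 4s^3
s = (1.68 × 10^-21 / 4)^(1/3) = 7.489 × 10^-8 M
[S^2-] = s = 7.49 x 10^-8 M

[S^2-] = 7.49 x 10^-8 M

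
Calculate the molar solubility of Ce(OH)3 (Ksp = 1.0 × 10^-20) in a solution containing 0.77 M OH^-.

2.2 x 10^-20 M

Ce(OH)3(s) ⇌ Ce^3+(aq) + 3 OH^-(aq)
Ksp = [Ce^3+][OH^-]^3
If s mol/L dissolves here, [Ce^3+] = s, [OH^-] = 0.77 + 3s ≈ 0.77 (common-ion effect: OH^- is already 0.77 M).
Ksp ≈ s × (0.77)^3
s = 2.2 × 10^-20 M
Check: 3s = 6.6 × 10^-20 ≪ 0.77, so the approximation is valid.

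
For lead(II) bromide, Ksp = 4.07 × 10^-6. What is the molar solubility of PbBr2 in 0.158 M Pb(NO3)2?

s ≈ 2.54e-3 M

PbBr2(s) ⇌ Pb^2+ + 2 Br^-
Ksp = [Pb^2+][Br^-]^2
Let s = moles of PbBr2 that dissolve per litre. [Pb^2+] = 0.158 + s ≈ 0.158, [Br^-] = 2s (Ksp is small, so little additional dissolves).
Ksp ≈ 0.158 × (2s)^2
s = 2.54 x 10^-3 M
Check: s = 2.5 × 10^-3 ≪ 0.158, so the approximation is valid.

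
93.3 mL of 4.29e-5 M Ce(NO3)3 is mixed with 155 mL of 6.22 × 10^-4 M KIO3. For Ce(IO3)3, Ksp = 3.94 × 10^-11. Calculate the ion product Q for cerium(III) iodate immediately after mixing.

Q ≈ 9.44e-16

Total volume = 93.3 + 155 = 248.3 mL.
[Ce^3+] = 4.29 x 10^-5 × (93.3/248.3) = 1.612 x 10^-5 M
[IO3^-] = 6.22 × 10^-4 × (155/248.3) = 3.883 × 10^-4 M
Ce(IO3)3(s) ⇌ Ce^3+(aq) + 3 IO3^-(aq), so Q = [Ce^3+][IO3^-]^3
Q = (1.612 × 10^-5)(3.883 x 10^-4)^3 = 9.44 × 10^-16
Q < Ksp, so no precipitate of Ce(IO3)3 forms.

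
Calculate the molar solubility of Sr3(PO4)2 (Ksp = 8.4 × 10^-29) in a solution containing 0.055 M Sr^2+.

3.6 × 10^-13 M

Sr3(PO4)2(s) ⇌ 3 Sr^2+(aq) + 2 PO4^3-(aq)
Ksp = [Sr^2+]^3[PO4^3-]^2
If s mol/L dissolves here, [Sr^2+] = 0.055 + 3s ≈ 0.055, [PO4^3-] = 2s (common-ion effect: Sr^2+ is already 0.055 M).
Ksp ≈ (0.055)^3 × (2s)^2
s = 3.6 x 10^-13 M
Check: 3s = 1.1 × 10^-12 ≪ 0.055, so the approximation is valid.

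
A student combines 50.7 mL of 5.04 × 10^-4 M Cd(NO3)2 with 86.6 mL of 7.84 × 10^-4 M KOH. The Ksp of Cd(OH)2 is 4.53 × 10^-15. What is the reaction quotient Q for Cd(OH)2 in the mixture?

Q ≈ 4.55 × 10^-11

Total volume = 50.7 + 86.6 = 137.3 mL.
[Cd^2+] = 5.04 x 10^-4 × (50.7/137.3) = 1.861 × 10^-4 M
[OH^-] = 7.84 x 10^-4 × (86.6/137.3) = 4.945 × 10^-4 M
Cd(OH)2(s) ⇌ Cd^2+(aq) + 2 OH^-(aq), so Q = [Cd^2+][OH^-]^2
Q = (1.861 × 10^-4)(4.945 × 10^-4)^2 = 4.55 x 10^-11
Q > Ksp, so Cd(OH)2 will precipitate.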